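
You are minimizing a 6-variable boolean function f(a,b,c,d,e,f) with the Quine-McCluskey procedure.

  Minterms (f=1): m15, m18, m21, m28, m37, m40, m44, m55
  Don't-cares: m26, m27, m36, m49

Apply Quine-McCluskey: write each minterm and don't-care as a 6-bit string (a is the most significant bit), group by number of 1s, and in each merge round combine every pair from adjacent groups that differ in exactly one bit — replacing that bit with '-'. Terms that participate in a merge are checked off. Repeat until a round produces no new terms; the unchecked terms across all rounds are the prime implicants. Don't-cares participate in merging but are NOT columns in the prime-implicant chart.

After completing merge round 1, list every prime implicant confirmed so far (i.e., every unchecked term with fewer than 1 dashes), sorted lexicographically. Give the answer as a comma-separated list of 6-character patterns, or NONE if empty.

001111, 010101, 011100, 110001, 110111

[col 0] 001111, 010010*, 010101, 011010*, 011011*, 011100, 100100*, 100101*, 101000*, 101100*, 110001, 110111
[col 1] 01-010, 01101-, 10-100, 10010-, 101-00
Prime implicants: 001111, 01-010, 010101, 01101-, 011100, 10-100, 10010-, 101-00, 110001, 110111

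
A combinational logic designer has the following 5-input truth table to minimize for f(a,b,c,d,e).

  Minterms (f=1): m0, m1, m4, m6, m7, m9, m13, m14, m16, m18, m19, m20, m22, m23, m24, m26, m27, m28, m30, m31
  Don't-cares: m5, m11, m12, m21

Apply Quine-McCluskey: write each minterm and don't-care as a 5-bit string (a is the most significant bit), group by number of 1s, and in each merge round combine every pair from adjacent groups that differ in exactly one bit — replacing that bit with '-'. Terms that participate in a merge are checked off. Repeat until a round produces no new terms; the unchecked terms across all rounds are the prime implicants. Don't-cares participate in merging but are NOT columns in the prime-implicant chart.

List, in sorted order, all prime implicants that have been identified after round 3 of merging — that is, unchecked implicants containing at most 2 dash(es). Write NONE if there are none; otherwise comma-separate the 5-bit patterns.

Round 0: 00000✓ 00001✓ 00100✓ 00101✓ 00110✓ 00111✓ 01001✓ 01011✓ 01100✓ 01101✓ 01110✓ 10000✓ 10010✓ 10011✓ 10100✓ 10101✓ 10110✓ 10111✓ 11000✓ 11010✓ 11011✓ 11100✓ 11110✓ 11111✓
Round 1: -0000✓ -0100✓ -0101✓ -0110✓ -0111✓ -1011 -1100✓ -1110✓ 0-001✓ 0-100✓ 0-101✓ 0-110✓ 00-00✓ 00-01✓ 0000-✓ 001-0✓ 001-1✓ 0010-✓ 0011-✓ 01-01✓ 010-1 011-0✓ 0110-✓ 1-000✓ 1-010✓ 1-011✓ 1-100✓ 1-110✓ 1-111✓ 10-00✓ 10-10✓ 10-11✓ 100-0✓ 1001-✓ 101-0✓ 101-1✓ 1010-✓ 1011-✓ 11-00✓ 11-10✓ 11-11✓ 110-0✓ 1101-✓ 111-0✓ 1111-✓
Round 2: --100✓ --110✓ -0-00 -01-0✓ -01-1✓ -010-✓ -011-✓ -11-0✓ 0--01 0-1-0✓ 0-10- 00-0- 001--✓ 1--00✓ 1--10✓ 1--11✓ 1-0-0✓ 1-01-✓ 1-1-0✓ 1-11-✓ 10--0✓ 10-1-✓ 101--✓ 11--0✓ 11-1-✓
Round 3: --1-0 -01-- 1---0 1--1-
PIs = {--1-0, -0-00, -01--, -1011, 0--01, 0-10-, 00-0-, 010-1, 1---0, 1--1-}

-0-00, -1011, 0--01, 0-10-, 00-0-, 010-1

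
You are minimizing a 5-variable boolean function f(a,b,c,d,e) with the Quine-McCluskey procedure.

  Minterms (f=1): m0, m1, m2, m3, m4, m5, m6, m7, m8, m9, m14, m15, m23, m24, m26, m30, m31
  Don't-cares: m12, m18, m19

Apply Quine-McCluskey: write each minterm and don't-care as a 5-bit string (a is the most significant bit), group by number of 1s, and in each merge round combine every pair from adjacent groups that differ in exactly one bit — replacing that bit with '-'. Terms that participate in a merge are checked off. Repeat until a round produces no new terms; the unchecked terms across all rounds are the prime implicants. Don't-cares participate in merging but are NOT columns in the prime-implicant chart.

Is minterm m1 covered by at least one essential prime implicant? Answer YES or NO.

YES

size-2^0 implicants → 00000(✓)  00001(✓)  00010(✓)  00011(✓)  00100(✓)  00101(✓)  00110(✓)  00111(✓)  01000(✓)  01001(✓)  01100(✓)  01110(✓)  01111(✓)  10010(✓)  10011(✓)  10111(✓)  11000(✓)  11010(✓)  11110(✓)  11111(✓)
size-2^1 implicants → -0010(✓)  -0011(✓)  -0111(✓)  -1000  -1110(✓)  -1111(✓)  0-000(✓)  0-001(✓)  0-100(✓)  0-110(✓)  0-111(✓)  00-00(✓)  00-01(✓)  00-10(✓)  00-11(✓)  000-0(✓)  000-1(✓)  0000-(✓)  0001-(✓)  001-0(✓)  001-1(✓)  0010-(✓)  0011-(✓)  01-00(✓)  0100-(✓)  011-0(✓)  0111-(✓)  1-010  1-111(✓)  10-11(✓)  1001-(✓)  11-10  110-0  1111-(✓)
size-2^2 implicants → --111  -0-11  -001-  -111-  0--00  0-00-  0-1-0  0-11-  00--0(✓)  00--1(✓)  00-0-(✓)  00-1-(✓)  000--(✓)  001--(✓)
size-2^3 implicants → 00---
Unchecked terms (primes): --111, -0-11, -001-, -1000, -111-, 0--00, 0-00-, 0-1-0, 0-11-, 00---, 1-010, 11-10, 110-0
Minterm coverage:
  m0 ⊆ 0--00,0-00-,00---
  m1 ⊆ 0-00-,00---
  m2 ⊆ -001-,00---
  m3 ⊆ -0-11,-001-,00---
  m4 ⊆ 0--00,0-1-0,00---
  m5 ⊆ 00--- [E]
  m6 ⊆ 0-1-0,0-11-,00---
  m7 ⊆ --111,-0-11,0-11-,00---
  m8 ⊆ -1000,0--00,0-00-
  m9 ⊆ 0-00- [E]
  m14 ⊆ -111-,0-1-0,0-11-
  m15 ⊆ --111,-111-,0-11-
  m23 ⊆ --111,-0-11
  m24 ⊆ -1000,110-0
  m26 ⊆ 1-010,11-10,110-0
  m30 ⊆ -111-,11-10
  m31 ⊆ --111,-111-
E = {0-00-, 00---}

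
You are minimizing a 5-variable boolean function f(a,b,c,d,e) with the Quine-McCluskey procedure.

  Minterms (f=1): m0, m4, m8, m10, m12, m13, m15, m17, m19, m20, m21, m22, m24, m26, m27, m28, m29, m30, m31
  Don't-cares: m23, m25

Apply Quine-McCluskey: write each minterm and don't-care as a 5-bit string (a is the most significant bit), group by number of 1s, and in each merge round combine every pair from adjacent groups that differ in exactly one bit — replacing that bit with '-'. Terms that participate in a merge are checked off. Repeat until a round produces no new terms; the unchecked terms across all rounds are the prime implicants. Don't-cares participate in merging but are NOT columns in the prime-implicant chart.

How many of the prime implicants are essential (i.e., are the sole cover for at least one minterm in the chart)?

[col 0] 00000*, 00100*, 01000*, 01010*, 01100*, 01101*, 01111*, 10001*, 10011*, 10100*, 10101*, 10110*, 10111*, 11000*, 11001*, 11010*, 11011*, 11100*, 11101*, 11110*, 11111*
[col 1] -0100*, -1000*, -1010*, -1100*, -1101*, -1111*, 0-000*, 0-100*, 00-00*, 01-00*, 010-0*, 011-1*, 0110-*, 1-001*, 1-011*, 1-100*, 1-101*, 1-110*, 1-111*, 10-01*, 10-11*, 100-1*, 101-0*, 101-1*, 1010-*, 1011-*, 11-00*, 11-01*, 11-10*, 11-11*, 110-0*, 110-1*, 1100-*, 1101-*, 111-0*, 111-1*, 1110-*, 1111-*
[col 2] --100, -1-00, -10-0, -11-1, -110-, 0--00, 1--01*, 1--11*, 1-0-1*, 1-1-0*, 1-1-1*, 1-10-*, 1-11-*, 10--1*, 101--*, 11--0*, 11--1*, 11-0-*, 11-1-*, 110--*, 111--*
[col 3] 1---1, 1-1--, 11---
Prime implicants: --100, -1-00, -10-0, -11-1, -110-, 0--00, 1---1, 1-1--, 11---
PI chart (minterm → PIs covering it):
  0 | 0--00  (sole → essential)
  4 | --100,0--00
  8 | -1-00,-10-0,0--00
  10 | -10-0  (sole → essential)
  12 | --100,-1-00,-110-,0--00
  13 | -11-1,-110-
  15 | -11-1  (sole → essential)
  17 | 1---1  (sole → essential)
  19 | 1---1  (sole → essential)
  20 | --100,1-1--
  21 | 1---1,1-1--
  22 | 1-1--  (sole → essential)
  24 | -1-00,-10-0,11---
  26 | -10-0,11---
  27 | 1---1,11---
  28 | --100,-1-00,-110-,1-1--,11---
  29 | -11-1,-110-,1---1,1-1--,11---
  30 | 1-1--,11---
  31 | -11-1,1---1,1-1--,11---
Essential prime implicants: -10-0, -11-1, 0--00, 1---1, 1-1--

5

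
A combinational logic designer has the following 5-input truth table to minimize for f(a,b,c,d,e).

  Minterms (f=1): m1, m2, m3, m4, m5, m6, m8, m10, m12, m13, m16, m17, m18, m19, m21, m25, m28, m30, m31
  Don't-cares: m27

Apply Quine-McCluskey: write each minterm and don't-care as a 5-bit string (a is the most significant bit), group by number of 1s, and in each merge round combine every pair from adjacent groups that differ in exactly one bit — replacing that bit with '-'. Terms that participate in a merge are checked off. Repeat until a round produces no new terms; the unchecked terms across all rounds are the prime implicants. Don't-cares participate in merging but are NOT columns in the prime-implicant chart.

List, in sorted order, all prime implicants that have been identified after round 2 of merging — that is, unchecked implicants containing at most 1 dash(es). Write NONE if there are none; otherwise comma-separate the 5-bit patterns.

-1100, 0-010, 00-10, 001-0, 01-00, 010-0, 11-11, 111-0, 1111-

[col 0] 00001*, 00010*, 00011*, 00100*, 00101*, 00110*, 01000*, 01010*, 01100*, 01101*, 10000*, 10001*, 10010*, 10011*, 10101*, 11001*, 11011*, 11100*, 11110*, 11111*
[col 1] -0001*, -0010*, -0011*, -0101*, -1100, 0-010, 0-100*, 0-101*, 00-01*, 00-10, 000-1*, 0001-*, 001-0, 0010-*, 01-00, 010-0, 0110-*, 1-001*, 1-011*, 10-01*, 100-0*, 100-1*, 1000-*, 1001-*, 11-11, 110-1*, 111-0, 1111-
[col 2] -0-01, -00-1, -001-, 0-10-, 1-0-1, 100--
Prime implicants: -0-01, -00-1, -001-, -1100, 0-010, 0-10-, 00-10, 001-0, 01-00, 010-0, 1-0-1, 100--, 11-11, 111-0, 1111-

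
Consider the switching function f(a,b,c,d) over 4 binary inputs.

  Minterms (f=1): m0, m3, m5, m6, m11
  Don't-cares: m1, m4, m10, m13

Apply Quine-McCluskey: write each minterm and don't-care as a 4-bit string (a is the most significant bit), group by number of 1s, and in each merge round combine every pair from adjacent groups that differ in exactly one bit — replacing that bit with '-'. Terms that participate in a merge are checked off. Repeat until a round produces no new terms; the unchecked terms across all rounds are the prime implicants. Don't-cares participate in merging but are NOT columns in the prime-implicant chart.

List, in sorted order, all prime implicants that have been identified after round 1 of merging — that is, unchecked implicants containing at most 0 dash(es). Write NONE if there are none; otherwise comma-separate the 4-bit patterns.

NONE

size-2^0 implicants → 0000(✓)  0001(✓)  0011(✓)  0100(✓)  0101(✓)  0110(✓)  1010(✓)  1011(✓)  1101(✓)
size-2^1 implicants → -011  -101  0-00(✓)  0-01(✓)  00-1  000-(✓)  01-0  010-(✓)  101-
size-2^2 implicants → 0-0-
Unchecked terms (primes): -011, -101, 0-0-, 00-1, 01-0, 101-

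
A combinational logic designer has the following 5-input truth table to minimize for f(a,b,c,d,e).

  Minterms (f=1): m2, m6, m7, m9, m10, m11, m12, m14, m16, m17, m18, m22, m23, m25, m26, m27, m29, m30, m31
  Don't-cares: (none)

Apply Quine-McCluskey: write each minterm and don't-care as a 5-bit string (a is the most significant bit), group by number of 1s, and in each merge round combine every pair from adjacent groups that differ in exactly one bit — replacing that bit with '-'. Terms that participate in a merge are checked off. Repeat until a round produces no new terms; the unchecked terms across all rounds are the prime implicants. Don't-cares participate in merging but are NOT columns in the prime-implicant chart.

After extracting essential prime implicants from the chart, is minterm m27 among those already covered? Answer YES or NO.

Round 0: 00010✓ 00110✓ 00111✓ 01001✓ 01010✓ 01011✓ 01100✓ 01110✓ 10000✓ 10001✓ 10010✓ 10110✓ 10111✓ 11001✓ 11010✓ 11011✓ 11101✓ 11110✓ 11111✓
Round 1: -0010✓ -0110✓ -0111✓ -1001✓ -1010✓ -1011✓ -1110✓ 0-010✓ 0-110✓ 00-10✓ 0011-✓ 01-10✓ 010-1✓ 0101-✓ 011-0 1-001 1-010✓ 1-110✓ 1-111✓ 10-10✓ 100-0 1000- 1011-✓ 11-01✓ 11-10✓ 11-11✓ 110-1✓ 1101-✓ 111-1✓ 1111-✓
Round 2: --010✓ --110✓ -0-10✓ -011- -1-10✓ -10-1 -101- 0--10✓ 1--10✓ 1-11- 11--1 11-1-
Round 3: ---10
PIs = {---10, -011-, -10-1, -101-, 011-0, 1-001, 1-11-, 100-0, 1000-, 11--1, 11-1-}
Coverage chart:
  m2: ---10 ←essential
  m6: ---10,-011-
  m7: -011- ←essential
  m9: -10-1 ←essential
  m10: ---10,-101-
  m11: -10-1,-101-
  m12: 011-0 ←essential
  m14: ---10,011-0
  m16: 100-0,1000-
  m17: 1-001,1000-
  m18: ---10,100-0
  m22: ---10,-011-,1-11-
  m23: -011-,1-11-
  m25: -10-1,1-001,11--1
  m26: ---10,-101-,11-1-
  m27: -10-1,-101-,11--1,11-1-
  m29: 11--1 ←essential
  m30: ---10,1-11-,11-1-
  m31: 1-11-,11--1,11-1-
Essential: ---10, -011-, -10-1, 011-0, 11--1

YES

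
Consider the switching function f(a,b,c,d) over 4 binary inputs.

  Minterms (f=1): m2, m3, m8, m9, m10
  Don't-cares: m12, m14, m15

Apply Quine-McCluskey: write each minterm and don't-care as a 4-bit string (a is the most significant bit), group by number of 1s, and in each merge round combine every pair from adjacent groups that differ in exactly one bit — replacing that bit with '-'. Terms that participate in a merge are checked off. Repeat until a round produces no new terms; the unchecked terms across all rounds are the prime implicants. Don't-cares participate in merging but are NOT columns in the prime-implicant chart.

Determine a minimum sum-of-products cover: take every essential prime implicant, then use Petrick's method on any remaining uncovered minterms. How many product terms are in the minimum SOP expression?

Round 0: 0010✓ 0011✓ 1000✓ 1001✓ 1010✓ 1100✓ 1110✓ 1111✓
Round 1: -010 001- 1-00✓ 1-10✓ 10-0✓ 100- 11-0✓ 111-
Round 2: 1--0
PIs = {-010, 001-, 1--0, 100-, 111-}
Coverage chart:
  m2: -010,001-
  m3: 001- ←essential
  m8: 1--0,100-
  m9: 100- ←essential
  m10: -010,1--0
Essential: 001-, 100-
Petrick residual → -010
Min cover (3 terms): b'cd' + a'b'c + ab'c'

3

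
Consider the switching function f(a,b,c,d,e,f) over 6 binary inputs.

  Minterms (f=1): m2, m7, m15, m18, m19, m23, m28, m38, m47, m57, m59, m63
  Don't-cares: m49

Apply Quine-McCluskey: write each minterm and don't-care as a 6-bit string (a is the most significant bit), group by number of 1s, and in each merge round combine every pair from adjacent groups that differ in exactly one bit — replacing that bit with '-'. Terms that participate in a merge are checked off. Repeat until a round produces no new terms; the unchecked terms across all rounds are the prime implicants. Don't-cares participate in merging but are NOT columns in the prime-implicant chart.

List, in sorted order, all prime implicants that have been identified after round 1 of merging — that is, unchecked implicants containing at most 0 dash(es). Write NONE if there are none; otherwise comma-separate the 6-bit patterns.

011100, 100110

size-2^0 implicants → 000010(✓)  000111(✓)  001111(✓)  010010(✓)  010011(✓)  010111(✓)  011100  100110  101111(✓)  110001(✓)  111001(✓)  111011(✓)  111111(✓)
size-2^1 implicants → -01111  0-0010  0-0111  00-111  010-11  01001-  1-1111  11-001  111-11  1110-1
Unchecked terms (primes): -01111, 0-0010, 0-0111, 00-111, 010-11, 01001-, 011100, 1-1111, 100110, 11-001, 111-11, 1110-1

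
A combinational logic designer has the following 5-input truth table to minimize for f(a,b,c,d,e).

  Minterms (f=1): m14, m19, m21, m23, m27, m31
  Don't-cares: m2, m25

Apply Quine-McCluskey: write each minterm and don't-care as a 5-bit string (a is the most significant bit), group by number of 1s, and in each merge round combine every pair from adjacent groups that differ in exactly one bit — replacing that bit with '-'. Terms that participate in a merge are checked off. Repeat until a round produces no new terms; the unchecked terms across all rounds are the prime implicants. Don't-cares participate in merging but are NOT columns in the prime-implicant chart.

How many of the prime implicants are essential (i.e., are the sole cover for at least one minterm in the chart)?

3

[col 0] 00010, 01110, 10011*, 10101*, 10111*, 11001*, 11011*, 11111*
[col 1] 1-011*, 1-111*, 10-11*, 101-1, 11-11*, 110-1
[col 2] 1--11
Prime implicants: 00010, 01110, 1--11, 101-1, 110-1
PI chart (minterm → PIs covering it):
  14 | 01110  (sole → essential)
  19 | 1--11  (sole → essential)
  21 | 101-1  (sole → essential)
  23 | 1--11,101-1
  27 | 1--11,110-1
  31 | 1--11  (sole → essential)
Essential prime implicants: 01110, 1--11, 101-1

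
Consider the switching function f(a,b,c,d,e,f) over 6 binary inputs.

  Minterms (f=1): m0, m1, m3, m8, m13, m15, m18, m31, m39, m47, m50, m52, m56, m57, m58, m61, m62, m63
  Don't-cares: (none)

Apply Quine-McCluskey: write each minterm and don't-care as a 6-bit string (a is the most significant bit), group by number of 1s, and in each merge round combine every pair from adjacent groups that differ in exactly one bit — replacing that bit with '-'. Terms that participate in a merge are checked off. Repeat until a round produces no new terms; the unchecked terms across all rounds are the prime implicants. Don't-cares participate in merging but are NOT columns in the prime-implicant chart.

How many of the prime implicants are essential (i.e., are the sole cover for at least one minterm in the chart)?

Round 0: 000000✓ 000001✓ 000011✓ 001000✓ 001101✓ 001111✓ 010010✓ 011111✓ 100111✓ 101111✓ 110010✓ 110100 111000✓ 111001✓ 111010✓ 111101✓ 111110✓ 111111✓
Round 1: -01111✓ -10010 -11111✓ 0-1111✓ 00-000 0000-1 00000- 0011-1 1-1111✓ 10-111 11-010 111-01 111-10 1110-0 11100- 1111-1 11111-
Round 2: --1111
PIs = {--1111, -10010, 00-000, 0000-1, 00000-, 0011-1, 10-111, 11-010, 110100, 111-01, 111-10, 1110-0, 11100-, 1111-1, 11111-}
Coverage chart:
  m0: 00-000,00000-
  m1: 0000-1,00000-
  m3: 0000-1 ←essential
  m8: 00-000 ←essential
  m13: 0011-1 ←essential
  m15: --1111,0011-1
  m18: -10010 ←essential
  m31: --1111 ←essential
  m39: 10-111 ←essential
  m47: --1111,10-111
  m50: -10010,11-010
  m52: 110100 ←essential
  m56: 1110-0,11100-
  m57: 111-01,11100-
  m58: 11-010,111-10,1110-0
  m61: 111-01,1111-1
  m62: 111-10,11111-
  m63: --1111,1111-1,11111-
Essential: --1111, -10010, 00-000, 0000-1, 0011-1, 10-111, 110100

7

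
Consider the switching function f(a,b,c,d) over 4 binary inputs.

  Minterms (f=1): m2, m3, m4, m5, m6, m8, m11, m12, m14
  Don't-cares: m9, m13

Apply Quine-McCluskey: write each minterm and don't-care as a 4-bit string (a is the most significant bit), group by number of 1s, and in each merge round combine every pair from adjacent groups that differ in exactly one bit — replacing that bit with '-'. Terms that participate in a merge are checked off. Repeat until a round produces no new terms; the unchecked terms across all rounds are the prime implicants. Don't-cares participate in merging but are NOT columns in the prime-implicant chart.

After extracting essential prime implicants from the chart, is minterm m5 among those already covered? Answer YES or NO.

[col 0] 0010*, 0011*, 0100*, 0101*, 0110*, 1000*, 1001*, 1011*, 1100*, 1101*, 1110*
[col 1] -011, -100*, -101*, -110*, 0-10, 001-, 01-0*, 010-*, 1-00*, 1-01*, 10-1, 100-*, 11-0*, 110-*
[col 2] -1-0, -10-, 1-0-
Prime implicants: -011, -1-0, -10-, 0-10, 001-, 1-0-, 10-1
PI chart (minterm → PIs covering it):
  2 | 0-10,001-
  3 | -011,001-
  4 | -1-0,-10-
  5 | -10-  (sole → essential)
  6 | -1-0,0-10
  8 | 1-0-  (sole → essential)
  11 | -011,10-1
  12 | -1-0,-10-,1-0-
  14 | -1-0  (sole → essential)
Essential prime implicants: -1-0, -10-, 1-0-

YES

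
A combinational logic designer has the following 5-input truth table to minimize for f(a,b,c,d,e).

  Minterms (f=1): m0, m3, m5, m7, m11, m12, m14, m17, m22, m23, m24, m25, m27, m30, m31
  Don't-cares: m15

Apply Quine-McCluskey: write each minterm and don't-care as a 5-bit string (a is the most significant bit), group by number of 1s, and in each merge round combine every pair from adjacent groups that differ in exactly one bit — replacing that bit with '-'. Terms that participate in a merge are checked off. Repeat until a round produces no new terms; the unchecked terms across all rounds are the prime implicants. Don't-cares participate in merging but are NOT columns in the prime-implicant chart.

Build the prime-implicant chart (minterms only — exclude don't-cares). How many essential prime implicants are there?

7

Round 0: 00000 00011✓ 00101✓ 00111✓ 01011✓ 01100✓ 01110✓ 01111✓ 10001✓ 10110✓ 10111✓ 11000✓ 11001✓ 11011✓ 11110✓ 11111✓
Round 1: -0111✓ -1011✓ -1110✓ -1111✓ 0-011✓ 0-111✓ 00-11✓ 001-1 01-11✓ 011-0 0111-✓ 1-001 1-110✓ 1-111✓ 1011-✓ 11-11✓ 110-1 1100- 1111-✓
Round 2: --111 -1-11 -111- 0--11 1-11-
PIs = {--111, -1-11, -111-, 0--11, 00000, 001-1, 011-0, 1-001, 1-11-, 110-1, 1100-}
Coverage chart:
  m0: 00000 ←essential
  m3: 0--11 ←essential
  m5: 001-1 ←essential
  m7: --111,0--11,001-1
  m11: -1-11,0--11
  m12: 011-0 ←essential
  m14: -111-,011-0
  m17: 1-001 ←essential
  m22: 1-11- ←essential
  m23: --111,1-11-
  m24: 1100- ←essential
  m25: 1-001,110-1,1100-
  m27: -1-11,110-1
  m30: -111-,1-11-
  m31: --111,-1-11,-111-,1-11-
Essential: 0--11, 00000, 001-1, 011-0, 1-001, 1-11-, 1100-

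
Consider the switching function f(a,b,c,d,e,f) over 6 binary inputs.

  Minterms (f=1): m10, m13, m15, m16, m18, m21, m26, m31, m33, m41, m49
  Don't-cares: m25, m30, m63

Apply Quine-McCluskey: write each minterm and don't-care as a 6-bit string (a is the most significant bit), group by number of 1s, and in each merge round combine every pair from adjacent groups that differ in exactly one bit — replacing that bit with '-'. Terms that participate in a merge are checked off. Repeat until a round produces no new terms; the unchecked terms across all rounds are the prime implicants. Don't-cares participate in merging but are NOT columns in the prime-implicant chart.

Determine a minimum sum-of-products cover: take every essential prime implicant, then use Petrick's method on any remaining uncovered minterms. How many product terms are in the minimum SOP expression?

7

[col 0] 001010*, 001101*, 001111*, 010000*, 010010*, 010101, 011001, 011010*, 011110*, 011111*, 100001*, 101001*, 110001*, 111111*
[col 1] -11111, 0-1010, 0-1111, 0011-1, 01-010, 0100-0, 011-10, 01111-, 1-0001, 10-001
Prime implicants: -11111, 0-1010, 0-1111, 0011-1, 01-010, 0100-0, 010101, 011-10, 011001, 01111-, 1-0001, 10-001
PI chart (minterm → PIs covering it):
  10 | 0-1010  (sole → essential)
  13 | 0011-1  (sole → essential)
  15 | 0-1111,0011-1
  16 | 0100-0  (sole → essential)
  18 | 01-010,0100-0
  21 | 010101  (sole → essential)
  26 | 0-1010,01-010,011-10
  31 | -11111,0-1111,01111-
  33 | 1-0001,10-001
  41 | 10-001  (sole → essential)
  49 | 1-0001  (sole → essential)
Essential prime implicants: 0-1010, 0011-1, 0100-0, 010101, 1-0001, 10-001
Petrick residual → -11111
Minimum SOP uses 7 PIs: bcdef + a'cd'ef' + a'b'cdf + a'bc'd'f' + a'bc'de'f + ac'd'e'f + ab'd'e'f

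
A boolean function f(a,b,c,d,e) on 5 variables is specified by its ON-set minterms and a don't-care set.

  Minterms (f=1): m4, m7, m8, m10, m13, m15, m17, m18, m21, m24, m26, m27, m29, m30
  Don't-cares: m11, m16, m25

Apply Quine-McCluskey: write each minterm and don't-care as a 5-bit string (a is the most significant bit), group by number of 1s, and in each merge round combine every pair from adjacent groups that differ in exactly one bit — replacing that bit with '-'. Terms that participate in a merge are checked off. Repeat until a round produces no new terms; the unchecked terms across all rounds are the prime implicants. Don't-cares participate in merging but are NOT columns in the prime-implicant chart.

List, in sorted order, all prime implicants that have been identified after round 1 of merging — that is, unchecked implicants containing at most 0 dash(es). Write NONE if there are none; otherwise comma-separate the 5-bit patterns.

Round 0: 00100 00111✓ 01000✓ 01010✓ 01011✓ 01101✓ 01111✓ 10000✓ 10001✓ 10010✓ 10101✓ 11000✓ 11001✓ 11010✓ 11011✓ 11101✓ 11110✓
Round 1: -1000✓ -1010✓ -1011✓ -1101 0-111 01-11 010-0✓ 0101-✓ 011-1 1-000✓ 1-001✓ 1-010✓ 1-101✓ 10-01✓ 100-0✓ 1000-✓ 11-01✓ 11-10 110-0✓ 110-1✓ 1100-✓ 1101-✓
Round 2: -10-0 -101- 1--01 1-0-0 1-00- 110--
PIs = {-10-0, -101-, -1101, 0-111, 00100, 01-11, 011-1, 1--01, 1-0-0, 1-00-, 11-10, 110--}

00100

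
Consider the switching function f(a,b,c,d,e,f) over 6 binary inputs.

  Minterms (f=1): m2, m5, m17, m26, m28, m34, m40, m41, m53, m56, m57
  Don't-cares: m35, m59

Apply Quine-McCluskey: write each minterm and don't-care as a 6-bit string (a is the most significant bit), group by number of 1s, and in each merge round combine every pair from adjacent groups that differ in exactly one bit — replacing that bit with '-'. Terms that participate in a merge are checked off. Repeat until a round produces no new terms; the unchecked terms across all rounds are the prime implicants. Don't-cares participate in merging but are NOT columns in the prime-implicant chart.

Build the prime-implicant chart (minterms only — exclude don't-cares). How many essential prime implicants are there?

7

size-2^0 implicants → 000010(✓)  000101  010001  011010  011100  100010(✓)  100011(✓)  101000(✓)  101001(✓)  110101  111000(✓)  111001(✓)  111011(✓)
size-2^1 implicants → -00010  1-1000(✓)  1-1001(✓)  10001-  10100-(✓)  1110-1  11100-(✓)
size-2^2 implicants → 1-100-
Unchecked terms (primes): -00010, 000101, 010001, 011010, 011100, 1-100-, 10001-, 110101, 1110-1
Minterm coverage:
  m2 ⊆ -00010 [E]
  m5 ⊆ 000101 [E]
  m17 ⊆ 010001 [E]
  m26 ⊆ 011010 [E]
  m28 ⊆ 011100 [E]
  m34 ⊆ -00010,10001-
  m40 ⊆ 1-100- [E]
  m41 ⊆ 1-100- [E]
  m53 ⊆ 110101 [E]
  m56 ⊆ 1-100- [E]
  m57 ⊆ 1-100-,1110-1
E = {-00010, 000101, 010001, 011010, 011100, 1-100-, 110101}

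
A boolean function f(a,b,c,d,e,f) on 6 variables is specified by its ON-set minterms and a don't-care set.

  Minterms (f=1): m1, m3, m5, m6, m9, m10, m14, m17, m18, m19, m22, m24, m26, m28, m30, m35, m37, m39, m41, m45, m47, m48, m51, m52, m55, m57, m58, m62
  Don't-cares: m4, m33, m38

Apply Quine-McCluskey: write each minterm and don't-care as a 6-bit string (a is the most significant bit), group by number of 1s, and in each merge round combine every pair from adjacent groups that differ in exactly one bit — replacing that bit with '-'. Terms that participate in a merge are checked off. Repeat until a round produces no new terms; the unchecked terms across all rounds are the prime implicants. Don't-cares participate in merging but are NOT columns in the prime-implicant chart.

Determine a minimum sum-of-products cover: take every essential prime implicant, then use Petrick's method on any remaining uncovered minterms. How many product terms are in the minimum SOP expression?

12

Round 0: 000001✓ 000011✓ 000100✓ 000101✓ 000110✓ 001001✓ 001010✓ 001110✓ 010001✓ 010010✓ 010011✓ 010110✓ 011000✓ 011010✓ 011100✓ 011110✓ 100001✓ 100011✓ 100101✓ 100110✓ 100111✓ 101001✓ 101101✓ 101111✓ 110000✓ 110011✓ 110100✓ 110111✓ 111001✓ 111010✓ 111110✓
Round 1: -00001✓ -00011✓ -00101✓ -00110 -01001✓ -10011✓ -11010✓ -11110✓ 0-0001✓ 0-0011✓ 0-0110✓ 0-1010✓ 0-1110✓ 00-001✓ 00-110✓ 000-01✓ 0000-1✓ 0001-0 00010- 001-10✓ 01-010✓ 01-110✓ 010-10✓ 0100-1✓ 01001- 011-00✓ 011-10✓ 0110-0✓ 0111-0✓ 1-0011✓ 1-0111✓ 1-1001 10-001✓ 10-101✓ 10-111✓ 100-01✓ 100-11✓ 1000-1✓ 1001-1✓ 10011- 101-01✓ 1011-1✓ 110-00 110-11✓ 111-10✓
Round 2: --0011 -0-001 -00-01 -000-1 -11-10 0--110 0-00-1 0-1-10 01--10 011--0 1-0-11 10--01 10-1-1 100--1
PIs = {--0011, -0-001, -00-01, -000-1, -00110, -11-10, 0--110, 0-00-1, 0-1-10, 0001-0, 00010-, 01--10, 01001-, 011--0, 1-0-11, 1-1001, 10--01, 10-1-1, 100--1, 10011-, 110-00}
Coverage chart:
  m1: -0-001,-00-01,-000-1,0-00-1
  m3: --0011,-000-1,0-00-1
  m5: -00-01,00010-
  m6: -00110,0--110,0001-0
  m9: -0-001 ←essential
  m10: 0-1-10 ←essential
  m14: 0--110,0-1-10
  m17: 0-00-1 ←essential
  m18: 01--10,01001-
  m19: --0011,0-00-1,01001-
  m22: 0--110,01--10
  m24: 011--0 ←essential
  m26: -11-10,0-1-10,01--10,011--0
  m28: 011--0 ←essential
  m30: -11-10,0--110,0-1-10,01--10,011--0
  m35: --0011,-000-1,1-0-11,100--1
  m37: -00-01,10--01,10-1-1,100--1
  m39: 1-0-11,10-1-1,100--1,10011-
  m41: -0-001,1-1001,10--01
  m45: 10--01,10-1-1
  m47: 10-1-1 ←essential
  m48: 110-00 ←essential
  m51: --0011,1-0-11
  m52: 110-00 ←essential
  m55: 1-0-11 ←essential
  m57: 1-1001 ←essential
  m58: -11-10 ←essential
  m62: -11-10 ←essential
Essential: -0-001, -11-10, 0-00-1, 0-1-10, 011--0, 1-0-11, 1-1001, 10-1-1, 110-00
Petrick residual → -00-01, -00110, 01--10
Min cover (12 terms): b'd'e'f + b'c'e'f + b'c'def' + bcef' + a'c'd'f + a'cef' + a'bef' + a'bcf' + ac'ef + acd'e'f + ab'df + abc'e'f'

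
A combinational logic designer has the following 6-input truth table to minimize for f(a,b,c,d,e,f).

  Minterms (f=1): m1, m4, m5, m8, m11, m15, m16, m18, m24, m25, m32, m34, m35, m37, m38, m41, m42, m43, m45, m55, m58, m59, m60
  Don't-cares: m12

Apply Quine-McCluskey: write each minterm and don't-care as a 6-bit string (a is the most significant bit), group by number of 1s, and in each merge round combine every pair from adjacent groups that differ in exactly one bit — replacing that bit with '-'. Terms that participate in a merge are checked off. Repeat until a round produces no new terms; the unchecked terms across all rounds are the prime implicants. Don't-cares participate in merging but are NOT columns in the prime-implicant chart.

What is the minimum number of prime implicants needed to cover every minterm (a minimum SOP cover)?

14

size-2^0 implicants → 000001(✓)  000100(✓)  000101(✓)  001000(✓)  001011(✓)  001100(✓)  001111(✓)  010000(✓)  010010(✓)  011000(✓)  011001(✓)  100000(✓)  100010(✓)  100011(✓)  100101(✓)  100110(✓)  101001(✓)  101010(✓)  101011(✓)  101101(✓)  110111  111010(✓)  111011(✓)  111100
size-2^1 implicants → -00101  -01011  0-1000  00-100  000-01  00010-  001-00  001-11  01-000  0100-0  01100-  1-1010(✓)  1-1011(✓)  10-010(✓)  10-011(✓)  10-101  100-10  1000-0  10001-(✓)  101-01  1010-1  10101-(✓)  11101-(✓)
size-2^2 implicants → 1-101-  10-01-
Unchecked terms (primes): -00101, -01011, 0-1000, 00-100, 000-01, 00010-, 001-00, 001-11, 01-000, 0100-0, 01100-, 1-101-, 10-01-, 10-101, 100-10, 1000-0, 101-01, 1010-1, 110111, 111100
Minterm coverage:
  m1 ⊆ 000-01 [E]
  m4 ⊆ 00-100,00010-
  m5 ⊆ -00101,000-01,00010-
  m8 ⊆ 0-1000,001-00
  m11 ⊆ -01011,001-11
  m15 ⊆ 001-11 [E]
  m16 ⊆ 01-000,0100-0
  m18 ⊆ 0100-0 [E]
  m24 ⊆ 0-1000,01-000,01100-
  m25 ⊆ 01100- [E]
  m32 ⊆ 1000-0 [E]
  m34 ⊆ 10-01-,100-10,1000-0
  m35 ⊆ 10-01- [E]
  m37 ⊆ -00101,10-101
  m38 ⊆ 100-10 [E]
  m41 ⊆ 101-01,1010-1
  m42 ⊆ 1-101-,10-01-
  m43 ⊆ -01011,1-101-,10-01-,1010-1
  m45 ⊆ 10-101,101-01
  m55 ⊆ 110111 [E]
  m58 ⊆ 1-101- [E]
  m59 ⊆ 1-101- [E]
  m60 ⊆ 111100 [E]
E = {000-01, 001-11, 0100-0, 01100-, 1-101-, 10-01-, 100-10, 1000-0, 110111, 111100}
Petrick residual → -00101, 0-1000, 00-100, 101-01
Cover = b'c'de'f + a'cd'e'f' + a'b'de'f' + a'b'c'e'f + a'b'cef + a'bc'd'f' + a'bcd'e' + acd'e + ab'd'e + ab'c'ef' + ab'c'd'f' + ab'ce'f + abc'def + abcde'f'  |cover|=14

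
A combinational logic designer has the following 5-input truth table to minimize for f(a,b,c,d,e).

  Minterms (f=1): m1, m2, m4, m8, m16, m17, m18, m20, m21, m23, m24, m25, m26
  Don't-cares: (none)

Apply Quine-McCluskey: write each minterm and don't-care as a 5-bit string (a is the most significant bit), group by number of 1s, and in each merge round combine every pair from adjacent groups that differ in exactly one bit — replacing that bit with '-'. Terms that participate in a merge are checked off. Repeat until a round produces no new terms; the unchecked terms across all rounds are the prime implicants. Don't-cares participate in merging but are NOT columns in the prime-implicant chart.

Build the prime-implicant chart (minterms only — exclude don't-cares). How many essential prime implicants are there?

7

[col 0] 00001*, 00010*, 00100*, 01000*, 10000*, 10001*, 10010*, 10100*, 10101*, 10111*, 11000*, 11001*, 11010*
[col 1] -0001, -0010, -0100, -1000, 1-000*, 1-001*, 1-010*, 10-00*, 10-01*, 100-0*, 1000-*, 101-1, 1010-*, 110-0*, 1100-*
[col 2] 1-0-0, 1-00-, 10-0-
Prime implicants: -0001, -0010, -0100, -1000, 1-0-0, 1-00-, 10-0-, 101-1
PI chart (minterm → PIs covering it):
  1 | -0001  (sole → essential)
  2 | -0010  (sole → essential)
  4 | -0100  (sole → essential)
  8 | -1000  (sole → essential)
  16 | 1-0-0,1-00-,10-0-
  17 | -0001,1-00-,10-0-
  18 | -0010,1-0-0
  20 | -0100,10-0-
  21 | 10-0-,101-1
  23 | 101-1  (sole → essential)
  24 | -1000,1-0-0,1-00-
  25 | 1-00-  (sole → essential)
  26 | 1-0-0  (sole → essential)
Essential prime implicants: -0001, -0010, -0100, -1000, 1-0-0, 1-00-, 101-1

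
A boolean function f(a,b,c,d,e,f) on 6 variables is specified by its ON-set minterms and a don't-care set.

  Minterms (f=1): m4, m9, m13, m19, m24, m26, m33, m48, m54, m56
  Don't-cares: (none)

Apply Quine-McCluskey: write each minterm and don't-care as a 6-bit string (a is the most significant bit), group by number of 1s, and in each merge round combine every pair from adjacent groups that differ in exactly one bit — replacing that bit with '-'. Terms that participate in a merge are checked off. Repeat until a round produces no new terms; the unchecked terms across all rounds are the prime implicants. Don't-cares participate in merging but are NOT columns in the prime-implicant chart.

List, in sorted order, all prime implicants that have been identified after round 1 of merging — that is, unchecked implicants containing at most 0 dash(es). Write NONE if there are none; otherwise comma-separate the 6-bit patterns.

000100, 010011, 100001, 110110

size-2^0 implicants → 000100  001001(✓)  001101(✓)  010011  011000(✓)  011010(✓)  100001  110000(✓)  110110  111000(✓)
size-2^1 implicants → -11000  001-01  0110-0  11-000
Unchecked terms (primes): -11000, 000100, 001-01, 010011, 0110-0, 100001, 11-000, 110110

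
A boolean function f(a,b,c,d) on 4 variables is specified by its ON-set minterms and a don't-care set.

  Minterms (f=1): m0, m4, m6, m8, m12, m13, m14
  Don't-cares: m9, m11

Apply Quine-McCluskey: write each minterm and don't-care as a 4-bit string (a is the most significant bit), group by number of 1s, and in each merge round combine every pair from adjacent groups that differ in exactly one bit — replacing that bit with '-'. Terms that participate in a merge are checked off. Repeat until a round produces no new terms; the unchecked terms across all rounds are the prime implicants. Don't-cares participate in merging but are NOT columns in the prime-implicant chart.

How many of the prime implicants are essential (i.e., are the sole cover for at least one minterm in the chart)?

3

Round 0: 0000✓ 0100✓ 0110✓ 1000✓ 1001✓ 1011✓ 1100✓ 1101✓ 1110✓
Round 1: -000✓ -100✓ -110✓ 0-00✓ 01-0✓ 1-00✓ 1-01✓ 10-1 100-✓ 11-0✓ 110-✓
Round 2: --00 -1-0 1-0-
PIs = {--00, -1-0, 1-0-, 10-1}
Coverage chart:
  m0: --00 ←essential
  m4: --00,-1-0
  m6: -1-0 ←essential
  m8: --00,1-0-
  m12: --00,-1-0,1-0-
  m13: 1-0- ←essential
  m14: -1-0 ←essential
Essential: --00, -1-0, 1-0-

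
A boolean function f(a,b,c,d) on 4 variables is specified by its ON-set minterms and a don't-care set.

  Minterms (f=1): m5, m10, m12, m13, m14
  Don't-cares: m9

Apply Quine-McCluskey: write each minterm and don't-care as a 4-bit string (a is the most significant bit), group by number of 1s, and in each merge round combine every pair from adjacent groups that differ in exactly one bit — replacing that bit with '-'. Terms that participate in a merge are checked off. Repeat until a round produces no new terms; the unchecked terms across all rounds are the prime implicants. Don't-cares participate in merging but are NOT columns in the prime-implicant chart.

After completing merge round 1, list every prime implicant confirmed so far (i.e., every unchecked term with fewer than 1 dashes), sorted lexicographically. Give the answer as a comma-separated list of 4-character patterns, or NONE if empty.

NONE

Round 0: 0101✓ 1001✓ 1010✓ 1100✓ 1101✓ 1110✓
Round 1: -101 1-01 1-10 11-0 110-
PIs = {-101, 1-01, 1-10, 11-0, 110-}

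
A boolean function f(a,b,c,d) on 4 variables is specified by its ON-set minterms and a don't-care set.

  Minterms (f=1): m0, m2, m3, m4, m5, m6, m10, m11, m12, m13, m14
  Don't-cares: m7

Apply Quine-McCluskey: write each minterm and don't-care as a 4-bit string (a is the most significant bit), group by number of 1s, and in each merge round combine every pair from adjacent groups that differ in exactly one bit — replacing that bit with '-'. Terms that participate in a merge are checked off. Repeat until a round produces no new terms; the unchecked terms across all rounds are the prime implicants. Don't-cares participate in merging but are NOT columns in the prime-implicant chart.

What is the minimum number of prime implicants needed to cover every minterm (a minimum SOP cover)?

4

[col 0] 0000*, 0010*, 0011*, 0100*, 0101*, 0110*, 0111*, 1010*, 1011*, 1100*, 1101*, 1110*
[col 1] -010*, -011*, -100*, -101*, -110*, 0-00*, 0-10*, 0-11*, 00-0*, 001-*, 01-0*, 01-1*, 010-*, 011-*, 1-10*, 101-*, 11-0*, 110-*
[col 2] --10, -01-, -1-0, -10-, 0--0, 0-1-, 01--
Prime implicants: --10, -01-, -1-0, -10-, 0--0, 0-1-, 01--
PI chart (minterm → PIs covering it):
  0 | 0--0  (sole → essential)
  2 | --10,-01-,0--0,0-1-
  3 | -01-,0-1-
  4 | -1-0,-10-,0--0,01--
  5 | -10-,01--
  6 | --10,-1-0,0--0,0-1-,01--
  10 | --10,-01-
  11 | -01-  (sole → essential)
  12 | -1-0,-10-
  13 | -10-  (sole → essential)
  14 | --10,-1-0
Essential prime implicants: -01-, -10-, 0--0
Petrick residual → --10
Minimum SOP uses 4 PIs: cd' + b'c + bc' + a'd'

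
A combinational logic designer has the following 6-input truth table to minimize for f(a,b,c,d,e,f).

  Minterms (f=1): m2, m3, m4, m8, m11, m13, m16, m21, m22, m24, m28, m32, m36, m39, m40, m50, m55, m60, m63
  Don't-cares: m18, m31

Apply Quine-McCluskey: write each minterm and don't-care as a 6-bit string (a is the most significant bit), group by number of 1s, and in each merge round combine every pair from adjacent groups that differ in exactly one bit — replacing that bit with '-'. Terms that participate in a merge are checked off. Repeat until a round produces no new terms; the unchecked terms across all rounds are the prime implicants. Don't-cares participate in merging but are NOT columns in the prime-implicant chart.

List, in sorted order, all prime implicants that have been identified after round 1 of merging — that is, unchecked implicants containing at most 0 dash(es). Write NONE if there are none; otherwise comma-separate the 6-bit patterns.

001101, 010101

[col 0] 000010*, 000011*, 000100*, 001000*, 001011*, 001101, 010000*, 010010*, 010101, 010110*, 011000*, 011100*, 011111*, 100000*, 100100*, 100111*, 101000*, 110010*, 110111*, 111100*, 111111*
[col 1] -00100, -01000, -10010, -11100, -11111, 0-0010, 0-1000, 00-011, 00001-, 01-000, 010-10, 0100-0, 011-00, 1-0111, 10-000, 100-00, 11-111
Prime implicants: -00100, -01000, -10010, -11100, -11111, 0-0010, 0-1000, 00-011, 00001-, 001101, 01-000, 010-10, 0100-0, 010101, 011-00, 1-0111, 10-000, 100-00, 11-111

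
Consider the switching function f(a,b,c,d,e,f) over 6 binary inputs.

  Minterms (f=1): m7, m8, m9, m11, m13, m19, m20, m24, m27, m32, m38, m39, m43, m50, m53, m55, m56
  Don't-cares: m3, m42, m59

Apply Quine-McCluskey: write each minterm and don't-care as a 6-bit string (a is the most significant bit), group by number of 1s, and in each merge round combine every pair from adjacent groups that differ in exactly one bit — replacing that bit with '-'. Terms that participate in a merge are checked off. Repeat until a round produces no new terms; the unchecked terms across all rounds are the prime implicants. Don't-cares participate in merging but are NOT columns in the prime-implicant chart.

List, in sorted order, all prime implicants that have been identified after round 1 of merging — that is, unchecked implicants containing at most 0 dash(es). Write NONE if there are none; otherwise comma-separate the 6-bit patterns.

size-2^0 implicants → 000011(✓)  000111(✓)  001000(✓)  001001(✓)  001011(✓)  001101(✓)  010011(✓)  010100  011000(✓)  011011(✓)  100000  100110(✓)  100111(✓)  101010(✓)  101011(✓)  110010  110101(✓)  110111(✓)  111000(✓)  111011(✓)
size-2^1 implicants → -00111  -01011(✓)  -11000  -11011(✓)  0-0011(✓)  0-1000  0-1011(✓)  00-011(✓)  000-11  001-01  0010-1  00100-  01-011(✓)  1-0111  1-1011(✓)  10011-  10101-  1101-1
size-2^2 implicants → --1011  0--011
Unchecked terms (primes): --1011, -00111, -11000, 0--011, 0-1000, 000-11, 001-01, 0010-1, 00100-, 010100, 1-0111, 100000, 10011-, 10101-, 110010, 1101-1

010100, 100000, 110010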